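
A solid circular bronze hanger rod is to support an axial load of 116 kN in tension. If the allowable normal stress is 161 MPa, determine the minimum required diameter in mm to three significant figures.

Required area A ≥ P/σ_allow = 116000/161 = 720.5 mm².
For a solid circular section, d ≥ √(4A/π) = 30.29 mm.

30.3 mm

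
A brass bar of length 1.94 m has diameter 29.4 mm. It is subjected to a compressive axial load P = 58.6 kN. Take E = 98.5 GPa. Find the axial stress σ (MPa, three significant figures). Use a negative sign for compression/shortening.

A = 678.9 mm².
σ = N/A = -58600/678.9 = -86.32 MPa.

-86.3 MPa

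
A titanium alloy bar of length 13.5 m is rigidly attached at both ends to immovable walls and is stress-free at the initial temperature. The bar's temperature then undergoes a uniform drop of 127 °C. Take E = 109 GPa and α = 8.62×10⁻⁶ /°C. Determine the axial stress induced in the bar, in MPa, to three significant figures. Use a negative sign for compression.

Free thermal expansion αLΔT = 8.62e-6 · 13500 · -127 = -14.78 mm.
The walls impose strain ε = −(-14.78)/13500 = 1.0947e-03; σ = Eε = 109000 · 1.0947e-03 = 119.3 MPa.

119 MPa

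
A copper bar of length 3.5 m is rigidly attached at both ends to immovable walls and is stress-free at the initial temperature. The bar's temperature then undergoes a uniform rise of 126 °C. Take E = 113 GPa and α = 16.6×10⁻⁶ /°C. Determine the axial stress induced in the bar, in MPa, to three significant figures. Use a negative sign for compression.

Free thermal expansion αLΔT = 16.6e-6 · 3500 · 126 = 7.321 mm.
The walls impose strain ε = −(7.321)/3500 = -2.0916e-03; σ = Eε = 113000 · -2.0916e-03 = -236.4 MPa.

-236 MPa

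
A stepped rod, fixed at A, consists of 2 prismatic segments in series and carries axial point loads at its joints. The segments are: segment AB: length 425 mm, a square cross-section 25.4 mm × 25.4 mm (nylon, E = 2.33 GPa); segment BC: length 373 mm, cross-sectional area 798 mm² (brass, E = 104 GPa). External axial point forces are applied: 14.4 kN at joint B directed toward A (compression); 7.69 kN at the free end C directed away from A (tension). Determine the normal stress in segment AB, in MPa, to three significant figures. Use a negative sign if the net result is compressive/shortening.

-10.4 MPa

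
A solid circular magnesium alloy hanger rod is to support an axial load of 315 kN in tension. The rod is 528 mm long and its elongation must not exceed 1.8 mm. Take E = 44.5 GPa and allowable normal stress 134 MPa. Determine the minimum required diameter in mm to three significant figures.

Required area A ≥ P/σ_allow = 315000/134 = 2351 mm².
For a solid circular section, d ≥ √(4A/π) = 54.71 mm.
Elongation limit: A ≥ PL/(Eδ_allow) = 315000·528/(44500·1.8) = 2076 mm² ⇒ d ≥ 51.42 mm.
The stress limit governs.

54.7 mm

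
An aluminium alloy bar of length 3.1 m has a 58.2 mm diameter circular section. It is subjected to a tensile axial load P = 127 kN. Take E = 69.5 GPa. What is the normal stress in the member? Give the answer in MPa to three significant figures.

47.7 MPa

A = 2660 mm².
σ = N/A = 127000/2660 = 47.74 MPa.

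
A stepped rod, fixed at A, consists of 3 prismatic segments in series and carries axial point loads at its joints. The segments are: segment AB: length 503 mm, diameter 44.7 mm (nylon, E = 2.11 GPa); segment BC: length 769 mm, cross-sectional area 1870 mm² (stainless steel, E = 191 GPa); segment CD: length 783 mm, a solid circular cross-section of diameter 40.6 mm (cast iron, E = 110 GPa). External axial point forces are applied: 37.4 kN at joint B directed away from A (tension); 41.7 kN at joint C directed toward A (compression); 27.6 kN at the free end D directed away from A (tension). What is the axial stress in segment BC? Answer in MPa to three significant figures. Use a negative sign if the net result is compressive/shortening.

-7.54 MPa

Internal axial forces (sectioning from the free end, tension +): N_CD = 27.6 kN, N_BC = -14.1 kN, N_AB = 23.3 kN.
σ_BC = N_BC/A_BC = -14100/1870 = -7.54 MPa.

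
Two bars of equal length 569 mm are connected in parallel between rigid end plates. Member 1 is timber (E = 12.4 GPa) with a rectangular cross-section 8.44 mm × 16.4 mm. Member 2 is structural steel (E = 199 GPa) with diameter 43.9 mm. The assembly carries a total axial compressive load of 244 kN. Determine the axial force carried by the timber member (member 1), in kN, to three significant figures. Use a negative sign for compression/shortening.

A_1 = 138.4 mm².
A_2 = 1514 mm².
Equal strain + equilibrium ⇒ each member carries load in proportion to AE: A₁E₁ = 1716000 N, A₂E₂ = 301200000 N, ΣAE = 302900000 N.
F₁ = P·A₁E₁/ΣAE = -244000·1716000/302900000 = -1382 N.

-1.38 kN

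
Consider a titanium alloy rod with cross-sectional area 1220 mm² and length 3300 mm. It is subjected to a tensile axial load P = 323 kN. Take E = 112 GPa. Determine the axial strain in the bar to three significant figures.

0.00236

σ = N/A = 264.8 MPa; ε = σ/E = 264.8/112000 = 2.364e-03.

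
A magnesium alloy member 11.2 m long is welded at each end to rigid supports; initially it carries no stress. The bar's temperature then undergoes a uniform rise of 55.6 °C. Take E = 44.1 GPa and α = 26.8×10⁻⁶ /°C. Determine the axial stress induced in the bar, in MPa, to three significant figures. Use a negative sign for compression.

-65.7 MPa

Free thermal expansion αLΔT = 26.8e-6 · 11200 · 55.6 = 16.69 mm.
The walls impose strain ε = −(16.69)/11200 = -1.4901e-03; σ = Eε = 44100 · -1.4901e-03 = -65.71 MPa.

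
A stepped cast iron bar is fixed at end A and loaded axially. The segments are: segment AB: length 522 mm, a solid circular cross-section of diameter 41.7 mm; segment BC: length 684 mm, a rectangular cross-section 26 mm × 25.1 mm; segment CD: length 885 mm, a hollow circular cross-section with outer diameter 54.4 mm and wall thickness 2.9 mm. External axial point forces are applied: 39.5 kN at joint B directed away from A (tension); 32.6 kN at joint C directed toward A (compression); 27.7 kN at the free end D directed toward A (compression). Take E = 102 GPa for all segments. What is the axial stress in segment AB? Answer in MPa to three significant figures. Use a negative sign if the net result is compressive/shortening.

-15.2 MPa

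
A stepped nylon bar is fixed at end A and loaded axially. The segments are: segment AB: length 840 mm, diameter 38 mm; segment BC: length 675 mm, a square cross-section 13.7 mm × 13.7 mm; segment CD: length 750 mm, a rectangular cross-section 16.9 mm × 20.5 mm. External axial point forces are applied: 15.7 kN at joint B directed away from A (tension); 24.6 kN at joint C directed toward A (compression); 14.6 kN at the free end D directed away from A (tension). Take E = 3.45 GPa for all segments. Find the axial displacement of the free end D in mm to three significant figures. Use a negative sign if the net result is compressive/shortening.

Internal axial forces (sectioning from the free end, tension +): N_CD = 14.6 kN, N_BC = -10 kN, N_AB = 5.7 kN.
A_AB = 1134 mm².
A_BC = 187.7 mm².
A_CD = 346.4 mm².
δ_AB = 5700·840/(1134·3450) = 1.224 mm
δ_BC = -10000·675/(187.7·3450) = -10.42 mm
δ_CD = 14600·750/(346.4·3450) = 9.161 mm
δ = Σδ_i = -0.03927 mm.

-0.0393 mm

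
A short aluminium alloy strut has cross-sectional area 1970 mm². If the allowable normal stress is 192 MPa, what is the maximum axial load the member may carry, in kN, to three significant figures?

378 kN

P_max = σ_allow · A = 192 · 1970 = 378200 N = 378.2 kN.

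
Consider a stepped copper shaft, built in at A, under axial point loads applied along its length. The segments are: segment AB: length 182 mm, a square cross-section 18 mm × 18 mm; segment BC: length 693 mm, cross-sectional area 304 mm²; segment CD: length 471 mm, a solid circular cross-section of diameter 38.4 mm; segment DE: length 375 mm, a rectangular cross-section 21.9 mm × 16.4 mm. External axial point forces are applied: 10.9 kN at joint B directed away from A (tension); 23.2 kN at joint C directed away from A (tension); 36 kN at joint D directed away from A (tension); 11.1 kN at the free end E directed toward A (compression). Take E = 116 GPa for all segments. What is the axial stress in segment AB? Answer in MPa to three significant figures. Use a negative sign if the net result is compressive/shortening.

Internal axial forces (sectioning from the free end, tension +): N_DE = -11.1 kN, N_CD = 24.9 kN, N_BC = 48.1 kN, N_AB = 59 kN.
A_AB = 324 mm².
σ_AB = N_AB/A_AB = 59000/324 = 182.1 MPa.

182 MPa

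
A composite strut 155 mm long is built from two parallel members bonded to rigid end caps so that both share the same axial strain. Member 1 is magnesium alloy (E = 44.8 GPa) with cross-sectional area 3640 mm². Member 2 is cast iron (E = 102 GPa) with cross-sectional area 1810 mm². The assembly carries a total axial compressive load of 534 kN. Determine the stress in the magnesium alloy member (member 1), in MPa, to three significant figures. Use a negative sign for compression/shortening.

Equal strain + equilibrium ⇒ each member carries load in proportion to AE: A₁E₁ = 163100000 N, A₂E₂ = 184600000 N, ΣAE = 347700000 N.
σ₁ = P·E₁/ΣAE = -534000·44800/347700000 = -68.81 MPa.

-68.8 MPa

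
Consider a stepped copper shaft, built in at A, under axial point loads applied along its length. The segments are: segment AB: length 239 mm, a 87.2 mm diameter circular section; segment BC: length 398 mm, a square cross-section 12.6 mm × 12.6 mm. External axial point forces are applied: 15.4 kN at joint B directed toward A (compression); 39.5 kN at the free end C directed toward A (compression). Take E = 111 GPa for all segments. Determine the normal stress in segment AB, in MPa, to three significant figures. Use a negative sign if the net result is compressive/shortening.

Internal axial forces (sectioning from the free end, tension +): N_BC = -39.5 kN, N_AB = -54.9 kN.
A_AB = 5972 mm².
σ_AB = N_AB/A_AB = -54900/5972 = -9.193 MPa.

-9.19 MPa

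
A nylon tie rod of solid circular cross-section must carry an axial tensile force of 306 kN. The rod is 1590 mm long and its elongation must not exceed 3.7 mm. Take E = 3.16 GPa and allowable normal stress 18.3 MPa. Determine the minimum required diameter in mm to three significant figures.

230 mm

Required area A ≥ P/σ_allow = 306000/18.3 = 16720 mm².
For a solid circular section, d ≥ √(4A/π) = 145.9 mm.
Elongation limit: A ≥ PL/(Eδ_allow) = 306000·1590/(3160·3.7) = 41610 mm² ⇒ d ≥ 230.2 mm.
The elongation limit governs.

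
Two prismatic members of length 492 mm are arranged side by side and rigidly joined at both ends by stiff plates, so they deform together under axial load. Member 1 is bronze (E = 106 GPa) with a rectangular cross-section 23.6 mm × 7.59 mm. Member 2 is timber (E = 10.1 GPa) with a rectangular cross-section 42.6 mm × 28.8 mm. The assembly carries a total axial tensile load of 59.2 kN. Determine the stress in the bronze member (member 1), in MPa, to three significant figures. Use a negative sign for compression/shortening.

200 MPa

A_1 = 179.1 mm².
A_2 = 1227 mm².
Equal strain + equilibrium ⇒ each member carries load in proportion to AE: A₁E₁ = 18990000 N, A₂E₂ = 12390000 N, ΣAE = 31380000 N.
σ₁ = P·E₁/ΣAE = 59200·106000/31380000 = 200 MPa.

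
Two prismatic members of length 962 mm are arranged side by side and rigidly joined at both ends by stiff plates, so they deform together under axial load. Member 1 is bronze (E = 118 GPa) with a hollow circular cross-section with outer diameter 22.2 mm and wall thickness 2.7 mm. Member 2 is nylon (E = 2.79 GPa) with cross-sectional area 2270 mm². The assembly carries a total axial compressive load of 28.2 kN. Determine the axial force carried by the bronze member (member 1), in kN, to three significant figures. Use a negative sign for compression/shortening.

A_1 = 165.4 mm².
Equal strain + equilibrium ⇒ each member carries load in proportion to AE: A₁E₁ = 19520000 N, A₂E₂ = 6333000 N, ΣAE = 25850000 N.
F₁ = P·A₁E₁/ΣAE = -28200·19520000/25850000 = -21290 N.

-21.3 kN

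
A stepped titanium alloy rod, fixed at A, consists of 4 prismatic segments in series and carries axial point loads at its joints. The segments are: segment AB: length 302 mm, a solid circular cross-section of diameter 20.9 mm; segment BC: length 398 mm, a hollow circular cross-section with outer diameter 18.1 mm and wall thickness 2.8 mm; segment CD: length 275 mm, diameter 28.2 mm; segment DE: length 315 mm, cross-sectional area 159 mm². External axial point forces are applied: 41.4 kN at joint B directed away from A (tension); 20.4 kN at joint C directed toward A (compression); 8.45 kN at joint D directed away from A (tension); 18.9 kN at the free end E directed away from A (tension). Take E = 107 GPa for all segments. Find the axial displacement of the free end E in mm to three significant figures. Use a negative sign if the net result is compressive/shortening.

Internal axial forces (sectioning from the free end, tension +): N_DE = 18.9 kN, N_CD = 27.35 kN, N_BC = 6.95 kN, N_AB = 48.35 kN.
A_AB = 343.1 mm².
A_BC = 134.6 mm².
A_CD = 624.6 mm².
δ_AB = 48350·302/(343.1·107000) = 0.3978 mm
δ_BC = 6950·398/(134.6·107000) = 0.1921 mm
δ_CD = 27350·275/(624.6·107000) = 0.1125 mm
δ_DE = 18900·315/(159·107000) = 0.3499 mm
δ = Σδ_i = 1.052 mm.

1.05 mm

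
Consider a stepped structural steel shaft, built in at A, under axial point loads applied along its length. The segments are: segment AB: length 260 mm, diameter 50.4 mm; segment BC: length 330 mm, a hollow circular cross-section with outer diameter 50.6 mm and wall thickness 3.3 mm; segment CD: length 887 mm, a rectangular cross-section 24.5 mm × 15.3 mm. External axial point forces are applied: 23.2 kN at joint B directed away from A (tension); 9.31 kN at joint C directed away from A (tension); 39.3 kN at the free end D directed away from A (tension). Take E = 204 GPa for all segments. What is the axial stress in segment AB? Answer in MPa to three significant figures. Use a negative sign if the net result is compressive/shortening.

36.0 MPa

Internal axial forces (sectioning from the free end, tension +): N_CD = 39.3 kN, N_BC = 48.61 kN, N_AB = 71.81 kN.
A_AB = 1995 mm².
σ_AB = N_AB/A_AB = 71810/1995 = 35.99 MPa.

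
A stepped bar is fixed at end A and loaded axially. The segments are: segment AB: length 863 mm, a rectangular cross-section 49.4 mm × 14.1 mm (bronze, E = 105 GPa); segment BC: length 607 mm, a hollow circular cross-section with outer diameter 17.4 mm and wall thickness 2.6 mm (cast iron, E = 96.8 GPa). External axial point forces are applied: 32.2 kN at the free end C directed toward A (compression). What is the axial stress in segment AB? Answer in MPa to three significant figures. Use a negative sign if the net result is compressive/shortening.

-46.2 MPa

Internal axial forces (sectioning from the free end, tension +): N_BC = -32.2 kN, N_AB = -32.2 kN.
A_AB = 696.5 mm².
σ_AB = N_AB/A_AB = -32200/696.5 = -46.23 MPa.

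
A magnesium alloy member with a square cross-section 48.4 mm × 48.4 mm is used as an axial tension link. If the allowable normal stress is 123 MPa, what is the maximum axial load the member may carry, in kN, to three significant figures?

A = 2343 mm².
P_max = σ_allow · A = 123 · 2343 = 288100 N = 288.1 kN.

288 kN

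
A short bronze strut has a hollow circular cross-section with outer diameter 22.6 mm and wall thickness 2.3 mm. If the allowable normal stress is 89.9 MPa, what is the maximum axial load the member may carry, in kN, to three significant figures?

A = 146.7 mm².
P_max = σ_allow · A = 89.9 · 146.7 = 13190 N = 13.19 kN.

13.2 kN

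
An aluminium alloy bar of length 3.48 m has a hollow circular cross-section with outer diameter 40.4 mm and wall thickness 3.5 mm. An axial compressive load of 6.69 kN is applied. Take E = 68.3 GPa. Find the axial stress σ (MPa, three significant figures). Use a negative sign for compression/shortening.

A = 405.7 mm².
σ = N/A = -6690/405.7 = -16.49 MPa.

-16.5 MPa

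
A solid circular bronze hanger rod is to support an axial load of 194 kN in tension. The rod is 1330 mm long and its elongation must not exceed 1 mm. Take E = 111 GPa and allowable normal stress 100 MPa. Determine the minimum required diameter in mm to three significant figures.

Required area A ≥ P/σ_allow = 194000/100 = 1940 mm².
For a solid circular section, d ≥ √(4A/π) = 49.7 mm.
Elongation limit: A ≥ PL/(Eδ_allow) = 194000·1330/(111000·1) = 2325 mm² ⇒ d ≥ 54.4 mm.
The elongation limit governs.

54.4 mm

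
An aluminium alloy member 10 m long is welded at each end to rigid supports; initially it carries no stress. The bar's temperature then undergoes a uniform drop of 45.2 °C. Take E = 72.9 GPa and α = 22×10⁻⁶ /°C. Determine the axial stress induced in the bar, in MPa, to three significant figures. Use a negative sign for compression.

72.5 MPa

Free thermal expansion αLΔT = 22e-6 · 10000 · -45.2 = -9.944 mm.
The walls impose strain ε = −(-9.944)/10000 = 9.9440e-04; σ = Eε = 72900 · 9.9440e-04 = 72.49 MPa.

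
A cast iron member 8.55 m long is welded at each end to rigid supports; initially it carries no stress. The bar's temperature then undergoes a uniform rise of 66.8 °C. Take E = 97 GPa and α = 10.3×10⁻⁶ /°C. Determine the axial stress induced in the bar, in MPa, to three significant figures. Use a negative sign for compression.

-66.7 MPa

Free thermal expansion αLΔT = 10.3e-6 · 8550 · 66.8 = 5.883 mm.
The walls impose strain ε = −(5.883)/8550 = -6.8804e-04; σ = Eε = 97000 · -6.8804e-04 = -66.74 MPa.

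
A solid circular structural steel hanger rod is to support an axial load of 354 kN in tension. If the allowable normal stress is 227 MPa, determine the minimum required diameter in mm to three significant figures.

44.6 mm

Required area A ≥ P/σ_allow = 354000/227 = 1559 mm².
For a solid circular section, d ≥ √(4A/π) = 44.56 mm.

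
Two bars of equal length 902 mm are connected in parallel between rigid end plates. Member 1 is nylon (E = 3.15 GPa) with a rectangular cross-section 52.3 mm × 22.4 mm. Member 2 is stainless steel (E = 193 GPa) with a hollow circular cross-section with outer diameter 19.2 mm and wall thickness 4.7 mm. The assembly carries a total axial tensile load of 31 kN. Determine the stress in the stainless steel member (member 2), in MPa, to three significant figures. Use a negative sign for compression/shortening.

A_1 = 1172 mm².
A_2 = 214.1 mm².
Equal strain + equilibrium ⇒ each member carries load in proportion to AE: A₁E₁ = 3690000 N, A₂E₂ = 41320000 N, ΣAE = 45010000 N.
σ₂ = P·E₂/ΣAE = 31000·193000/45010000 = 132.9 MPa.

133 MPa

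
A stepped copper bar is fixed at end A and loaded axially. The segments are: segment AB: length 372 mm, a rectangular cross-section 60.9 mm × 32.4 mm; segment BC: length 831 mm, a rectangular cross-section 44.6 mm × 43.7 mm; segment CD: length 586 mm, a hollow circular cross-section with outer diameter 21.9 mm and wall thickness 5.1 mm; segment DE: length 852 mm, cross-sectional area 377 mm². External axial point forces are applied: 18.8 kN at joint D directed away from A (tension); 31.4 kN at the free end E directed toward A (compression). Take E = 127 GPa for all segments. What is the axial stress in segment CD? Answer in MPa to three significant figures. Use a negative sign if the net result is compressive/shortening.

Internal axial forces (sectioning from the free end, tension +): N_DE = -31.4 kN, N_CD = -12.6 kN, N_BC = -12.6 kN, N_AB = -12.6 kN.
A_CD = 269.2 mm².
σ_CD = N_CD/A_CD = -12600/269.2 = -46.81 MPa.

-46.8 MPa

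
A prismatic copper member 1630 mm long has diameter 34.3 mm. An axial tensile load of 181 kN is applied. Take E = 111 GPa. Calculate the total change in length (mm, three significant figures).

2.88 mm

A = 924 mm².
δ_mech = NL/(AE) = 181000·1630/(924·111000) = 2.877 mm.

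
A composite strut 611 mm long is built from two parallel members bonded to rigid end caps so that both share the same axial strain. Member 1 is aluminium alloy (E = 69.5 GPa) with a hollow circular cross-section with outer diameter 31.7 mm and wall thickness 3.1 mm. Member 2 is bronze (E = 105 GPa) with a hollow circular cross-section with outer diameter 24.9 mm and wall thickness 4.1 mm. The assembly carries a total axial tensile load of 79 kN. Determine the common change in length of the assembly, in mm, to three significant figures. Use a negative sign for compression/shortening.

1.02 mm

A_1 = 278.5 mm².
A_2 = 267.9 mm².
Equal strain + equilibrium ⇒ each member carries load in proportion to AE: A₁E₁ = 19360000 N, A₂E₂ = 28130000 N, ΣAE = 47490000 N.
δ = PL/ΣAE = 79000·611/47490000 = 1.016 mm.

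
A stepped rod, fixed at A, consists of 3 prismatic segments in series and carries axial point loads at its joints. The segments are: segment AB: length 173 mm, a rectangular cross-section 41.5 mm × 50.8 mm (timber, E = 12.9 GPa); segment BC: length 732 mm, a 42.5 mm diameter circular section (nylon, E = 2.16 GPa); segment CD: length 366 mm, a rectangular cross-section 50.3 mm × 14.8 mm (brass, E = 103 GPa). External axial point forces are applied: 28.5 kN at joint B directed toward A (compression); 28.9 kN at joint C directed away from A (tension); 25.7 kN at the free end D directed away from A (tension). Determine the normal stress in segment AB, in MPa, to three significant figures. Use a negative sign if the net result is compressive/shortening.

Internal axial forces (sectioning from the free end, tension +): N_CD = 25.7 kN, N_BC = 54.6 kN, N_AB = 26.1 kN.
A_AB = 2108 mm².
σ_AB = N_AB/A_AB = 26100/2108 = 12.38 MPa.

12.4 MPa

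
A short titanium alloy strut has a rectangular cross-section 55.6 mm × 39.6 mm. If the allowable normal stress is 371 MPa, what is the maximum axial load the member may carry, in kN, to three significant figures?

817 kN

A = 2202 mm².
P_max = σ_allow · A = 371 · 2202 = 816900 N = 816.9 kN.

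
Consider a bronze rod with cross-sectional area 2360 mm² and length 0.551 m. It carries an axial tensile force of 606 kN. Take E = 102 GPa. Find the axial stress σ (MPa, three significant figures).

σ = N/A = 606000/2360 = 256.8 MPa.

257 MPa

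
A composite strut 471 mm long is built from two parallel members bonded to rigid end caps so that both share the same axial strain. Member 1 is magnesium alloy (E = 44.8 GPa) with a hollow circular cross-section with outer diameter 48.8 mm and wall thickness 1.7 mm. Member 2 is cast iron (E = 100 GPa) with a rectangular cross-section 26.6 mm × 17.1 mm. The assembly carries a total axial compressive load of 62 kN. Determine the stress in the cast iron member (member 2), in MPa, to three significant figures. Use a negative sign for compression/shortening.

-109 MPa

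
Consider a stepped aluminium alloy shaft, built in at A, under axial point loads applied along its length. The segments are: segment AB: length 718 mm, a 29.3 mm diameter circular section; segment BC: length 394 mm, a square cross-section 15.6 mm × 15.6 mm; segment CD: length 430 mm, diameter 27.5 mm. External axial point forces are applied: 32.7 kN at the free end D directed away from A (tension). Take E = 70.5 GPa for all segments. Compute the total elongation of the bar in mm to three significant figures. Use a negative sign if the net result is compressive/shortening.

1.58 mm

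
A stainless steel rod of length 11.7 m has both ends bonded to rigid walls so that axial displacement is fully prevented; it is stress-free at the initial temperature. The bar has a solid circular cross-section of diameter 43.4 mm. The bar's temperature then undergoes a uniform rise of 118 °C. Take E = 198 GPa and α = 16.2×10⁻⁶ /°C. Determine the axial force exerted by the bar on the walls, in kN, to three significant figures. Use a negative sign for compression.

-560 kN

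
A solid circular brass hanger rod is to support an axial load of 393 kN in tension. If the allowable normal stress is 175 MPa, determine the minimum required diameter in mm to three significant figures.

53.5 mm

Required area A ≥ P/σ_allow = 393000/175 = 2246 mm².
For a solid circular section, d ≥ √(4A/π) = 53.47 mm.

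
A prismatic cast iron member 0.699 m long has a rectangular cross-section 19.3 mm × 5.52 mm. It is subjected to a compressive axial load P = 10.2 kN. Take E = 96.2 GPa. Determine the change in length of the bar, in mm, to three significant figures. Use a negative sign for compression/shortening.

A = 106.5 mm².
δ_mech = NL/(AE) = -10200·699/(106.5·96200) = -0.6957 mm.

-0.696 mm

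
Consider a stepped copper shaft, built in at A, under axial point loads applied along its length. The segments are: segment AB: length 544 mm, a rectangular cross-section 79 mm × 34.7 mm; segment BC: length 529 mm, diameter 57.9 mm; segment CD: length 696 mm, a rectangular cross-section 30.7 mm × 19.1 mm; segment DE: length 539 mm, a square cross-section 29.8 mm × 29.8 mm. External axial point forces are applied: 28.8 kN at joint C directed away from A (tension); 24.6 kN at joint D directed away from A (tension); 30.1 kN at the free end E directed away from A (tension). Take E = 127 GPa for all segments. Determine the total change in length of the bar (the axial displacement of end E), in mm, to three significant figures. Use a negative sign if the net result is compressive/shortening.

Internal axial forces (sectioning from the free end, tension +): N_DE = 30.1 kN, N_CD = 54.7 kN, N_BC = 83.5 kN, N_AB = 83.5 kN.
A_AB = 2741 mm².
A_BC = 2633 mm².
A_CD = 586.4 mm².
A_DE = 888 mm².
δ_AB = 83500·544/(2741·127000) = 0.1305 mm
δ_BC = 83500·529/(2633·127000) = 0.1321 mm
δ_CD = 54700·696/(586.4·127000) = 0.5112 mm
δ_DE = 30100·539/(888·127000) = 0.1439 mm
δ = Σδ_i = 0.9177 mm.

0.918 mm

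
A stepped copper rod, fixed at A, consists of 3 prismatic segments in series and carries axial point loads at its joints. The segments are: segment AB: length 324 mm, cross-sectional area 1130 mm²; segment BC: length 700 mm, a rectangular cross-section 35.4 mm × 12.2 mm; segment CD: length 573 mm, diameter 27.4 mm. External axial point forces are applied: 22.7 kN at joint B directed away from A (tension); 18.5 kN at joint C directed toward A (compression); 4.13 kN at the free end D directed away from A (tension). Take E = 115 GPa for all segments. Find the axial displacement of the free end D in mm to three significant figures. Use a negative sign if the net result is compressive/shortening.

-0.147 mm

Internal axial forces (sectioning from the free end, tension +): N_CD = 4.13 kN, N_BC = -14.37 kN, N_AB = 8.33 kN.
A_BC = 431.9 mm².
A_CD = 589.6 mm².
δ_AB = 8330·324/(1130·115000) = 0.02077 mm
δ_BC = -14370·700/(431.9·115000) = -0.2025 mm
δ_CD = 4130·573/(589.6·115000) = 0.0349 mm
δ = Σδ_i = -0.1469 mm.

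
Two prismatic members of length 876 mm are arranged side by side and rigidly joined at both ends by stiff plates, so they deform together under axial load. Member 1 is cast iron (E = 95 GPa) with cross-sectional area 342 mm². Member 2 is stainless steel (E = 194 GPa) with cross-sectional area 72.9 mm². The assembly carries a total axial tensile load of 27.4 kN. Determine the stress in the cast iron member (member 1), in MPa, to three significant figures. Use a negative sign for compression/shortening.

Equal strain + equilibrium ⇒ each member carries load in proportion to AE: A₁E₁ = 32490000 N, A₂E₂ = 14140000 N, ΣAE = 46630000 N.
σ₁ = P·E₁/ΣAE = 27400·95000/46630000 = 55.82 MPa.

55.8 MPa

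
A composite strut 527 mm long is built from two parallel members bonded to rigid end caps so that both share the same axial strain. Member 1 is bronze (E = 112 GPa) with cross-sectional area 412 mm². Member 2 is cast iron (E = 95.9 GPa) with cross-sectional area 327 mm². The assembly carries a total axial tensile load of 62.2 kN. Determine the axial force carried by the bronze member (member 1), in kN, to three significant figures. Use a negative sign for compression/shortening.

37.0 kN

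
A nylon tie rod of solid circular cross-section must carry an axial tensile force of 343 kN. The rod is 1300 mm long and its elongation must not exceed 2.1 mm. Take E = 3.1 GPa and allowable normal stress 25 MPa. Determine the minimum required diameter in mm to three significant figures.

295 mm

Required area A ≥ P/σ_allow = 343000/25 = 13720 mm².
For a solid circular section, d ≥ √(4A/π) = 132.2 mm.
Elongation limit: A ≥ PL/(Eδ_allow) = 343000·1300/(3100·2.1) = 68490 mm² ⇒ d ≥ 295.3 mm.
The elongation limit governs.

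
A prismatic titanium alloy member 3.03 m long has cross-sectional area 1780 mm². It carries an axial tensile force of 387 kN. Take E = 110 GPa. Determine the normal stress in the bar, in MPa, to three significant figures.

σ = N/A = 387000/1780 = 217.4 MPa.

217 MPa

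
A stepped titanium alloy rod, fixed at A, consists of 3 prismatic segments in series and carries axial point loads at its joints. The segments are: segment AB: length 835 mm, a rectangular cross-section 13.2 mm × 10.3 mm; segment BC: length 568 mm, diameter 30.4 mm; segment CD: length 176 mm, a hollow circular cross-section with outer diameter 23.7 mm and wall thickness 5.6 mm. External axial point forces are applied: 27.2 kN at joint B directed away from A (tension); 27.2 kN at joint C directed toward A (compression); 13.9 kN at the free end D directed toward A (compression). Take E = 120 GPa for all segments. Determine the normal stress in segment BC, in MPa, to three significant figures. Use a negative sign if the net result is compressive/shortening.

Internal axial forces (sectioning from the free end, tension +): N_CD = -13.9 kN, N_BC = -41.1 kN, N_AB = -13.9 kN.
A_BC = 725.8 mm².
σ_BC = N_BC/A_BC = -41100/725.8 = -56.62 MPa.

-56.6 MPa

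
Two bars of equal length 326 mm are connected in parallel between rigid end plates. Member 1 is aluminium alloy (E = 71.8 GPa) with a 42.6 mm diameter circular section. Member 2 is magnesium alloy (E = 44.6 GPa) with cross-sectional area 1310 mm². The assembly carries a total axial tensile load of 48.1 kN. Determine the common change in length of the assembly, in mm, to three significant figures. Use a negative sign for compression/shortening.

A_1 = 1425 mm².
Equal strain + equilibrium ⇒ each member carries load in proportion to AE: A₁E₁ = 102300000 N, A₂E₂ = 58430000 N, ΣAE = 160800000 N.
δ = PL/ΣAE = 48100·326/160800000 = 0.09754 mm.

0.0975 mm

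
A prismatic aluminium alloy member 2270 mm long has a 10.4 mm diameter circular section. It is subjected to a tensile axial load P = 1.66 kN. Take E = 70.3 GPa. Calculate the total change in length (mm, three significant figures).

0.631 mm

A = 84.95 mm².
δ_mech = NL/(AE) = 1660·2270/(84.95·70300) = 0.631 mm.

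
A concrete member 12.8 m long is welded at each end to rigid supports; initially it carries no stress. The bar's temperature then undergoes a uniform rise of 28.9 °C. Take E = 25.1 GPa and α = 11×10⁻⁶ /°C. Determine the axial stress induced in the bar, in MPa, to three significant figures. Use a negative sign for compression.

-7.98 MPa

Free thermal expansion αLΔT = 11e-6 · 12800 · 28.9 = 4.069 mm.
The walls impose strain ε = −(4.069)/12800 = -3.1790e-04; σ = Eε = 25100 · -3.1790e-04 = -7.979 MPa.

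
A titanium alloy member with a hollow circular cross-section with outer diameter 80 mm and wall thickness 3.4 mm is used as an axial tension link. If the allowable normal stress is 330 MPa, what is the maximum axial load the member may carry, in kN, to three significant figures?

A = 818.2 mm².
P_max = σ_allow · A = 330 · 818.2 = 270000 N = 270 kN.

270 kN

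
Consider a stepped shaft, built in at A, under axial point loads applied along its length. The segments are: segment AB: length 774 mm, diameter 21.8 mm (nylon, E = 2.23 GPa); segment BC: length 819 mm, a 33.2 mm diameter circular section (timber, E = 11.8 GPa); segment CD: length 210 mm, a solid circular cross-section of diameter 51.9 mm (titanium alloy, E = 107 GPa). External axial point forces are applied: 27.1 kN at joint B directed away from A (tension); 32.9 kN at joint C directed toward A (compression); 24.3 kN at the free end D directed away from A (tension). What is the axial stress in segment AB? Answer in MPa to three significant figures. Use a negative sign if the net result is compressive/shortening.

49.6 MPa

Internal axial forces (sectioning from the free end, tension +): N_CD = 24.3 kN, N_BC = -8.6 kN, N_AB = 18.5 kN.
A_AB = 373.3 mm².
σ_AB = N_AB/A_AB = 18500/373.3 = 49.56 MPa.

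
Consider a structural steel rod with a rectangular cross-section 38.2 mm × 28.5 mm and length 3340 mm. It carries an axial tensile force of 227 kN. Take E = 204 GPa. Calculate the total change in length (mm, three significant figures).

3.41 mm

A = 1089 mm².
δ_mech = NL/(AE) = 227000·3340/(1089·204000) = 3.414 mm.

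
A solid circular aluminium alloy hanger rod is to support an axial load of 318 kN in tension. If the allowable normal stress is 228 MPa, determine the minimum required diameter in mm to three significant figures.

Required area A ≥ P/σ_allow = 318000/228 = 1395 mm².
For a solid circular section, d ≥ √(4A/π) = 42.14 mm.

42.1 mm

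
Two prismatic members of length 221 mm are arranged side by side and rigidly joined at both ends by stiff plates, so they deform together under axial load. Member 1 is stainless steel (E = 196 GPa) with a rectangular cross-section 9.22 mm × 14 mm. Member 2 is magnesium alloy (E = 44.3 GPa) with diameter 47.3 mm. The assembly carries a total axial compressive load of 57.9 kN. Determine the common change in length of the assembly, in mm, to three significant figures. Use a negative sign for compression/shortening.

A_1 = 129.1 mm².
A_2 = 1757 mm².
Equal strain + equilibrium ⇒ each member carries load in proportion to AE: A₁E₁ = 25300000 N, A₂E₂ = 77840000 N, ΣAE = 103100000 N.
δ = PL/ΣAE = -57900·221/103100000 = -0.1241 mm.

-0.124 mm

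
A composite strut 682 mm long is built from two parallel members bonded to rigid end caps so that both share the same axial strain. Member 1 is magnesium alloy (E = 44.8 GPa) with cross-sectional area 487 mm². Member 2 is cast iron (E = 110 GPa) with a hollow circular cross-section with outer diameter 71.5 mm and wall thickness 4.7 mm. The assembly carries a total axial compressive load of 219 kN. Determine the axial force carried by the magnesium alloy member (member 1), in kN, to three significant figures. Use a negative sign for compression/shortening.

A_2 = 986.3 mm².
Equal strain + equilibrium ⇒ each member carries load in proportion to AE: A₁E₁ = 21820000 N, A₂E₂ = 108500000 N, ΣAE = 130300000 N.
F₁ = P·A₁E₁/ΣAE = -219000·21820000/130300000 = -36670 N.

-36.7 kN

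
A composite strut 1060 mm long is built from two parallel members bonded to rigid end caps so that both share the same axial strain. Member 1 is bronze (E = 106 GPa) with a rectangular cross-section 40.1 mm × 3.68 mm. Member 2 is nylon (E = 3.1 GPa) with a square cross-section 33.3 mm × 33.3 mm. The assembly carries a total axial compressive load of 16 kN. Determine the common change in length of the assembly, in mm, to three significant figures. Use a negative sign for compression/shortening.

A_1 = 147.6 mm².
A_2 = 1109 mm².
Equal strain + equilibrium ⇒ each member carries load in proportion to AE: A₁E₁ = 15640000 N, A₂E₂ = 3438000 N, ΣAE = 19080000 N.
δ = PL/ΣAE = -16000·1060/19080000 = -0.8889 mm.

-0.889 mm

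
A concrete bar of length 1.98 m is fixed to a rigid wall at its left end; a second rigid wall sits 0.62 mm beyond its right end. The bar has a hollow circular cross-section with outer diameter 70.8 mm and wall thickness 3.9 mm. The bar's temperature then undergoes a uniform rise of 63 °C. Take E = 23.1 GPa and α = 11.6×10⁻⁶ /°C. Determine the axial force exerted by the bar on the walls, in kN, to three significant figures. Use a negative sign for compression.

Free thermal expansion αLΔT = 11.6e-6 · 1980 · 63 = 1.447 mm.
The walls engage after the gap closes; constrained expansion = 1.447 − 0.62 = 0.827 mm.
The walls impose strain ε = −(0.827)/1980 = -4.1767e-04; σ = Eε = 23100 · -4.1767e-04 = -9.648 MPa.
Wall reaction R = σ·A = -9.648·819.7 = -7908 N = -7.908 kN.

-7.91 kN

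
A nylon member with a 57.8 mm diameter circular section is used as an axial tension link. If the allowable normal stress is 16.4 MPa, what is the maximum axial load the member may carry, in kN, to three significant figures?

43.0 kN

A = 2624 mm².
P_max = σ_allow · A = 16.4 · 2624 = 43030 N = 43.03 kN.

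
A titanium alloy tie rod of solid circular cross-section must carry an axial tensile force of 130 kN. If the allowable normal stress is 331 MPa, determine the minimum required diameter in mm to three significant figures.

Required area A ≥ P/σ_allow = 130000/331 = 392.7 mm².
For a solid circular section, d ≥ √(4A/π) = 22.36 mm.

22.4 mm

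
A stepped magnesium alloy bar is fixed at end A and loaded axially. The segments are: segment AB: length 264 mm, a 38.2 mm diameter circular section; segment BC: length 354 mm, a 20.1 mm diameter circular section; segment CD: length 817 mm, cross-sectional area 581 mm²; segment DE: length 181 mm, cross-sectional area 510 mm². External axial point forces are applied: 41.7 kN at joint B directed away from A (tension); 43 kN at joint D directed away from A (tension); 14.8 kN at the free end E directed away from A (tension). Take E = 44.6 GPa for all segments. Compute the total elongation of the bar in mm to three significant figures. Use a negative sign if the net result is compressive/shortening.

3.90 mm

Internal axial forces (sectioning from the free end, tension +): N_DE = 14.8 kN, N_CD = 57.8 kN, N_BC = 57.8 kN, N_AB = 99.5 kN.
A_AB = 1146 mm².
A_BC = 317.3 mm².
δ_AB = 99500·264/(1146·44600) = 0.5139 mm
δ_BC = 57800·354/(317.3·44600) = 1.446 mm
δ_CD = 57800·817/(581·44600) = 1.822 mm
δ_DE = 14800·181/(510·44600) = 0.1178 mm
δ = Σδ_i = 3.9 mm.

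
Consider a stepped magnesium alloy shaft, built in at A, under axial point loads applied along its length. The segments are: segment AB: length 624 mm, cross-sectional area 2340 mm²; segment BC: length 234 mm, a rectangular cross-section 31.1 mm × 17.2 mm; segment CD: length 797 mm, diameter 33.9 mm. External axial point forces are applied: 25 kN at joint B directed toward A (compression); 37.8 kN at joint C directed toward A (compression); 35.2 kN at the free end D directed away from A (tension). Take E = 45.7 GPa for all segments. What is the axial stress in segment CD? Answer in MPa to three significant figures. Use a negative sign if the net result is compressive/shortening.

Internal axial forces (sectioning from the free end, tension +): N_CD = 35.2 kN, N_BC = -2.6 kN, N_AB = -27.6 kN.
A_CD = 902.6 mm².
σ_CD = N_CD/A_CD = 35200/902.6 = 39 MPa.

39.0 MPa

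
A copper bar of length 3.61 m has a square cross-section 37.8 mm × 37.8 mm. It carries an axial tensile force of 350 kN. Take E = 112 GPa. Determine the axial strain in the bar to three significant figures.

0.00219

A = 1429 mm².
σ = N/A = 245 MPa; ε = σ/E = 245/112000 = 2.187e-03.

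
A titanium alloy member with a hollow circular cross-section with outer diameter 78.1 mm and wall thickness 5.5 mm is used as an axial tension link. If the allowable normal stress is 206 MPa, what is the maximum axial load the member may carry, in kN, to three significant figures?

A = 1254 mm².
P_max = σ_allow · A = 206 · 1254 = 258400 N = 258.4 kN.

258 kN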